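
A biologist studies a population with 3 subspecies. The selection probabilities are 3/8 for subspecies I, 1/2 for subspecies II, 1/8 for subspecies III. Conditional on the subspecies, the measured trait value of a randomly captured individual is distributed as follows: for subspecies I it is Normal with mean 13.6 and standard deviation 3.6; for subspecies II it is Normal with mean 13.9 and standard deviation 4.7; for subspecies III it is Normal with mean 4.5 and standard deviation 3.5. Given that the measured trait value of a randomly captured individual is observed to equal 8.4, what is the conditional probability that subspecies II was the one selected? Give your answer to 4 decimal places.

0.4897

Likelihoods f(8.4 | ·): I: 0.0390434; II: 0.0428007; III: 0.0612668.
Posterior ∝ prior × likelihood. Numerator for II: 0.5·0.0428007 = 0.0214004.
Normalizing constant: 0.375·0.0390434 + 0.5·0.0428007 + 0.125·0.0612668 = 0.0437.
P(II | observation) = 0.0214004 / 0.0437 = 0.489711.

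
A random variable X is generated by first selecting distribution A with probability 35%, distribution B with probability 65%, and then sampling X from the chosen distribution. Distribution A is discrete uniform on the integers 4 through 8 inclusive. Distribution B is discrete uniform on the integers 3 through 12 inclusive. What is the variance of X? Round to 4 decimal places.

Per component, A: μ=6, E[X²]=38; B: μ=7.5, E[X²]=64.5.
E[X] = 0.35·6 + 0.65·7.5 = 6.975.
E[X²] = 0.35·38 + 0.65·64.5 = 55.225.
Var(X) = E[X²] − (E[X])² = 55.225 − 48.6506 = 6.57438.

6.5744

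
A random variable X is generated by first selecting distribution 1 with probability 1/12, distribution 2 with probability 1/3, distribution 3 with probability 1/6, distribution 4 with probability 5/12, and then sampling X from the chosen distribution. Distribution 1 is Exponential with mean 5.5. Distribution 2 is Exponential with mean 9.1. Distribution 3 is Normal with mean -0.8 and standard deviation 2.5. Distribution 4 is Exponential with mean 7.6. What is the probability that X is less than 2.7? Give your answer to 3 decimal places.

Conditional on each component, P(X < 2.7): 1: 0.38793; 2: 0.256735; 3: 0.919243; 4: 0.299011.
By total probability, P(X < 2.7) = 0.0833333·0.38793 + 0.333333·0.256735 + 0.166667·0.919243 + 0.416667·0.299011 = 0.395701.

0.396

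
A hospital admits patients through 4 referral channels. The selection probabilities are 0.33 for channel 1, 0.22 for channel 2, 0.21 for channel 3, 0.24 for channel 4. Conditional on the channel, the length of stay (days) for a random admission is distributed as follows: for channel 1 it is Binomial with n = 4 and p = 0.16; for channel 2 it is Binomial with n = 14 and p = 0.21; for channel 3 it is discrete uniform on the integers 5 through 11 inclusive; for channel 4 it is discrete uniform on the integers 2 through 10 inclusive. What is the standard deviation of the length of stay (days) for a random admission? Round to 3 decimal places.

Per component, 1: μ=0.64, E[X²]=0.9472; 2: μ=2.94, E[X²]=10.9662; 3: μ=8, E[X²]=68; 4: μ=6, E[X²]=42.6667.
E[X] = 0.33·0.64 + 0.22·2.94 + 0.21·8 + 0.24·6 = 3.978.
E[X²] = 0.33·0.9472 + 0.22·10.9662 + 0.21·68 + 0.24·42.6667 = 27.2451.
Var(X) = E[X²] − (E[X])² = 27.2451 − 15.8245 = 11.4207.
SD(X) = √11.4207 = 3.37945.

3.379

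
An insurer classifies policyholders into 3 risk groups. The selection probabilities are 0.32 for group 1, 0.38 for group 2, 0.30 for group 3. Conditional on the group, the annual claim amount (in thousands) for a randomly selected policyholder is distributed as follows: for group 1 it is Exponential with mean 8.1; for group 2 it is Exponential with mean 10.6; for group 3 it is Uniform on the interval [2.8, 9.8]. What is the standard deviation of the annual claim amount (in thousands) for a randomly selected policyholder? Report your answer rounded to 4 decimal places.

Per component, 1: μ=8.1, E[X²]=131.22; 2: μ=10.6, E[X²]=224.72; 3: μ=6.3, E[X²]=43.7733.
E[X] = 0.32·8.1 + 0.38·10.6 + 0.3·6.3 = 8.51.
E[X²] = 0.32·131.22 + 0.38·224.72 + 0.3·43.7733 = 140.516.
Var(X) = E[X²] − (E[X])² = 140.516 − 72.4201 = 68.0959.
SD(X) = √68.0959 = 8.25202.

8.2520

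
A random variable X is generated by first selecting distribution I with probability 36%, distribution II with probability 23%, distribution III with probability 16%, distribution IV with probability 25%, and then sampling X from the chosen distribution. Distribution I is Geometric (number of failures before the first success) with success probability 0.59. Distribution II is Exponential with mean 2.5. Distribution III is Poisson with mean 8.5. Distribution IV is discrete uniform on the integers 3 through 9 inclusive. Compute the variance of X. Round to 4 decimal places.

Per component, I: μ=0.694915, E[X²]=1.66073; II: μ=2.5, E[X²]=12.5; III: μ=8.5, E[X²]=80.75; IV: μ=6, E[X²]=40.
E[X] = 0.36·0.694915 + 0.23·2.5 + 0.16·8.5 + 0.25·6 = 3.68517.
E[X²] = 0.36·1.66073 + 0.23·12.5 + 0.16·80.75 + 0.25·40 = 26.3929.
Var(X) = E[X²] − (E[X])² = 26.3929 − 13.5805 = 12.8124.

12.8124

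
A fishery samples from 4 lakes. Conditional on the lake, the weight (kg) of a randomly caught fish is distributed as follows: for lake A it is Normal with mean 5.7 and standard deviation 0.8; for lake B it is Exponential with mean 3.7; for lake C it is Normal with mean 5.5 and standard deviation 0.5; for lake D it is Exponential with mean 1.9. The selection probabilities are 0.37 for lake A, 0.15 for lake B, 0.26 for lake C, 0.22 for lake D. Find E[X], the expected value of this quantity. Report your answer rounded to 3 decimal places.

4.512

Component means — A: 5.7; B: 3.7; C: 5.5; D: 1.9.
E[X] = 0.37·5.7 + 0.15·3.7 + 0.26·5.5 + 0.22·1.9 = 4.512.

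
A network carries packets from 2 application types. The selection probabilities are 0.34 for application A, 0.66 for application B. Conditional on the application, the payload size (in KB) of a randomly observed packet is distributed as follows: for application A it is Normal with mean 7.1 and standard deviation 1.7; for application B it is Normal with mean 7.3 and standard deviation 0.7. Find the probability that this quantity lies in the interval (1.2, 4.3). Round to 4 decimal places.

Conditional on each application, P(1.2 < X < 4.3): A: 0.0495133; B: 9.10765e-06.
By total probability, P(1.2 < X < 4.3) = 0.34·0.0495133 + 0.66·9.10765e-06 = 0.0168405.

0.0168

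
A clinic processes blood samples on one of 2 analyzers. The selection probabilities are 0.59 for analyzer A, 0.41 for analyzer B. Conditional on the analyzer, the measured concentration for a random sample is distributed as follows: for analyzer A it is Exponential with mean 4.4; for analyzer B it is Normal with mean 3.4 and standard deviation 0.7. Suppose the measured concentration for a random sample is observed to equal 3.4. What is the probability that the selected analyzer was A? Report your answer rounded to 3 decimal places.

0.209

Likelihoods f(3.4 | ·): A: 0.104944; B: 0.569918.
Posterior ∝ prior × likelihood. Numerator for A: 0.59·0.104944 = 0.0619167.
Normalizing constant: 0.59·0.104944 + 0.41·0.569918 = 0.295583.
P(A | observation) = 0.0619167 / 0.295583 = 0.209473.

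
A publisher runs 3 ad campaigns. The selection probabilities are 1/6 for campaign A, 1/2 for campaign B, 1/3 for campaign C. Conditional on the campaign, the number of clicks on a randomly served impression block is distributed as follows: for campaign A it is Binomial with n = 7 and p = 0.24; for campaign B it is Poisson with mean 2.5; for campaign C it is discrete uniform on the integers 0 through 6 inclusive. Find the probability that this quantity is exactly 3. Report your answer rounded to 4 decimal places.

0.1814

Conditional on each campaign, P(X = 3): A: 0.16142; B: 0.213763; C: 0.142857.
By total probability, P(X = 3) = 0.166667·0.16142 + 0.5·0.213763 + 0.333333·0.142857 = 0.181404.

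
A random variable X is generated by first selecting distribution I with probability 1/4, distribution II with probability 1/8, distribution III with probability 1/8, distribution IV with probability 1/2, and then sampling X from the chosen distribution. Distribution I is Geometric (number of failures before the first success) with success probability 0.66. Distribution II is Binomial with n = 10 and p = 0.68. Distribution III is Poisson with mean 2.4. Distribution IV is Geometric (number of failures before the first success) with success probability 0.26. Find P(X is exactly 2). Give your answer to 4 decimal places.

Conditional on each component, P(X = 2): I: 0.076296; II: 0.00228786; III: 0.261268; IV: 0.142376.
By total probability, P(X = 2) = 0.25·0.076296 + 0.125·0.00228786 + 0.125·0.261268 + 0.5·0.142376 = 0.123206.

0.1232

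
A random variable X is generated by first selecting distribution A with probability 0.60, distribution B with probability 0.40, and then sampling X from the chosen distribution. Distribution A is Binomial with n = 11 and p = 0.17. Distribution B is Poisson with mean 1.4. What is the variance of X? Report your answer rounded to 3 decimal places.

Per component, A: μ=1.87, E[X²]=5.049; B: μ=1.4, E[X²]=3.36.
E[X] = 0.6·1.87 + 0.4·1.4 = 1.682.
E[X²] = 0.6·5.049 + 0.4·3.36 = 4.3734.
Var(X) = E[X²] − (E[X])² = 4.3734 − 2.82912 = 1.54428.

1.544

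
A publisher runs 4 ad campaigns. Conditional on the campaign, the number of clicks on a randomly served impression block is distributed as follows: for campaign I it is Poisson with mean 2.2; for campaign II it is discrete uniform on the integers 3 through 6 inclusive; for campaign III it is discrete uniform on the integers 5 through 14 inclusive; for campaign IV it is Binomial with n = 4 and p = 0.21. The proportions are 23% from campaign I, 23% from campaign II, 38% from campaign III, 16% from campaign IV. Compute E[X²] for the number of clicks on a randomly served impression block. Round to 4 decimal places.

44.2133

For each component E[X²] = Var + (mean)², giving I: 7.04; II: 21.5; III: 98.5; IV: 1.3692.
Overall E[X²] = 0.23·7.04 + 0.23·21.5 + 0.38·98.5 + 0.16·1.3692 = 44.2133.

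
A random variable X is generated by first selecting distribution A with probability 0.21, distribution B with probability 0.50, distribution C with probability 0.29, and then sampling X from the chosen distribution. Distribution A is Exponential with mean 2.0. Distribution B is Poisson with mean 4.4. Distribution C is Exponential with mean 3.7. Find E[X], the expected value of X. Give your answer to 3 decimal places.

3.693

Component means — A: 2; B: 4.4; C: 3.7.
E[X] = 0.21·2 + 0.5·4.4 + 0.29·3.7 = 3.693.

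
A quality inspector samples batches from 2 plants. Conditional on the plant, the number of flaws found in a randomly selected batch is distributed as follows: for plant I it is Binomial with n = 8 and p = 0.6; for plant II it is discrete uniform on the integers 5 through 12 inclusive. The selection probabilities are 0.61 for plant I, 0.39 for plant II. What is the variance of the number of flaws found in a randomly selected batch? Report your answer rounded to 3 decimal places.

Per component, I: μ=4.8, E[X²]=24.96; II: μ=8.5, E[X²]=77.5.
E[X] = 0.61·4.8 + 0.39·8.5 = 6.243.
E[X²] = 0.61·24.96 + 0.39·77.5 = 45.4506.
Var(X) = E[X²] − (E[X])² = 45.4506 − 38.975 = 6.47555.

6.476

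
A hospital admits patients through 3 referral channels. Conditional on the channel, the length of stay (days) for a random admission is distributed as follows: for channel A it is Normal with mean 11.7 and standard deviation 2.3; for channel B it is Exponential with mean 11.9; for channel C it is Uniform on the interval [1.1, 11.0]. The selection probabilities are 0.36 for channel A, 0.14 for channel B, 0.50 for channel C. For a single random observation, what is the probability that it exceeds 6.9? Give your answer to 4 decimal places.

Conditional on each channel, P(X > 6.9): A: 0.981554; B: 0.559992; C: 0.414141.
By total probability, P(X > 6.9) = 0.36·0.981554 + 0.14·0.559992 + 0.5·0.414141 = 0.638829.

0.6388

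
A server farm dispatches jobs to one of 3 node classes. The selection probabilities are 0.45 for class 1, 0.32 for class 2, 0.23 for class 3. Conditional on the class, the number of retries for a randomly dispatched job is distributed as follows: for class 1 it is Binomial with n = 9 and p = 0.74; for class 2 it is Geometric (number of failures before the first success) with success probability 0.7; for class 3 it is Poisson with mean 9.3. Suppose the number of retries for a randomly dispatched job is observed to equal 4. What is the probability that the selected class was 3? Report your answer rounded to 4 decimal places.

Likelihoods P(X=4 | ·): 1: 0.0448915; 2: 0.00567; 3: 0.0284959.
Posterior ∝ prior × likelihood. Numerator for 3: 0.23·0.0284959 = 0.00655405.
Normalizing constant: 0.45·0.0448915 + 0.32·0.00567 + 0.23·0.0284959 = 0.0285696.
P(3 | observation) = 0.00655405 / 0.0285696 = 0.229406.

0.2294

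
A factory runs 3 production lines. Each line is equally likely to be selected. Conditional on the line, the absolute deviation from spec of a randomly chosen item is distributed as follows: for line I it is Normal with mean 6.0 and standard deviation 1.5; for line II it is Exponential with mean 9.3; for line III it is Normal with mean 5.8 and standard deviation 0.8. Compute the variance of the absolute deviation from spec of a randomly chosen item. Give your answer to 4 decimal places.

32.3689

Per component, I: μ=6, E[X²]=38.25; II: μ=9.3, E[X²]=172.98; III: μ=5.8, E[X²]=34.28.
E[X] = 0.333333·6 + 0.333333·9.3 + 0.333333·5.8 = 7.03333.
E[X²] = 0.333333·38.25 + 0.333333·172.98 + 0.333333·34.28 = 81.8367.
Var(X) = E[X²] − (E[X])² = 81.8367 − 49.4678 = 32.3689.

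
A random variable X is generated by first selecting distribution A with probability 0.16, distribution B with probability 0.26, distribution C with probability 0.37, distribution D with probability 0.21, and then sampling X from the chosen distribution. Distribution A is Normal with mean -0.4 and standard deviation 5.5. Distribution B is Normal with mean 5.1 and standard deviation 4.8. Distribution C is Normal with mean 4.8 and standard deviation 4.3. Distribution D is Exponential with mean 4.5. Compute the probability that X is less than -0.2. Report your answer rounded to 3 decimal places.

0.163

Conditional on each component, P(X < -0.2): A: 0.514504; B: 0.13476; C: 0.122457; D: 0.
By total probability, P(X < -0.2) = 0.16·0.514504 + 0.26·0.13476 + 0.37·0.122457 + 0.21·0 = 0.162667.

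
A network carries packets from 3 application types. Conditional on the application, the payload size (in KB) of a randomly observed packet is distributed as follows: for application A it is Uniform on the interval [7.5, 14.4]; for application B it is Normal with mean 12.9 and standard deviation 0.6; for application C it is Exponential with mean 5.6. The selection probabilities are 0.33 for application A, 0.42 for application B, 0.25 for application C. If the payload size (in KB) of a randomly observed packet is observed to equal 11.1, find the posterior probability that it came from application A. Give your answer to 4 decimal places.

0.8379

Likelihoods f(11.1 | ·): A: 0.144928; B: 0.00738641; C: 0.0246024.
Posterior ∝ prior × likelihood. Numerator for A: 0.33·0.144928 = 0.0478261.
Normalizing constant: 0.33·0.144928 + 0.42·0.00738641 + 0.25·0.0246024 = 0.057079.
P(A | observation) = 0.0478261 / 0.057079 = 0.837893.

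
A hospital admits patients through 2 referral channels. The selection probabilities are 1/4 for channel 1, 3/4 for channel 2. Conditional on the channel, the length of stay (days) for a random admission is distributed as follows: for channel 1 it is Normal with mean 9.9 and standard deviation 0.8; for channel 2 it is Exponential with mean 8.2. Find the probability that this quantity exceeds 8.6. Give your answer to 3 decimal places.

Conditional on each channel, P(X > 8.6): 1: 0.947919; 2: 0.350365.
By total probability, P(X > 8.6) = 0.25·0.947919 + 0.75·0.350365 = 0.499753.

0.500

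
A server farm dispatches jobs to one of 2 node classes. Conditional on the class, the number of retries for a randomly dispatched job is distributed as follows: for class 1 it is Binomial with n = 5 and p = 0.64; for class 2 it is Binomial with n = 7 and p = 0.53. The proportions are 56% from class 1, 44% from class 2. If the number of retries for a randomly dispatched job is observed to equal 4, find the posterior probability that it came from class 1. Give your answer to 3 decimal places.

0.573

Likelihoods P(X=4 | ·): 1: 0.30199; 2: 0.286725.
Posterior ∝ prior × likelihood. Numerator for 1: 0.56·0.30199 = 0.169114.
Normalizing constant: 0.56·0.30199 + 0.44·0.286725 = 0.295273.
P(1 | observation) = 0.169114 / 0.295273 = 0.572739.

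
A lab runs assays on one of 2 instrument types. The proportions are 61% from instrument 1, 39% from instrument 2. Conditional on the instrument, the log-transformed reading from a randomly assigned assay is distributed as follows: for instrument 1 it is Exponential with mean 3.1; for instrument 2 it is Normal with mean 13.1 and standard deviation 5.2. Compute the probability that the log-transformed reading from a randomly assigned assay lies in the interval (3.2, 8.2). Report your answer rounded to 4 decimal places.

Conditional on each instrument, P(3.2 < X < 8.2): 1: 0.285208; 2: 0.144552.
By total probability, P(3.2 < X < 8.2) = 0.61·0.285208 + 0.39·0.144552 = 0.230352.

0.2304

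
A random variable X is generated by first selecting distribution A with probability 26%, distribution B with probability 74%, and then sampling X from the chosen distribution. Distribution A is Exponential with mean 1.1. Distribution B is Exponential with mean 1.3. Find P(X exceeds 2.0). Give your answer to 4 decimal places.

Conditional on each component, P(X > 2.0): A: 0.162321; B: 0.214711.
By total probability, P(X > 2.0) = 0.26·0.162321 + 0.74·0.214711 = 0.20109.

0.2011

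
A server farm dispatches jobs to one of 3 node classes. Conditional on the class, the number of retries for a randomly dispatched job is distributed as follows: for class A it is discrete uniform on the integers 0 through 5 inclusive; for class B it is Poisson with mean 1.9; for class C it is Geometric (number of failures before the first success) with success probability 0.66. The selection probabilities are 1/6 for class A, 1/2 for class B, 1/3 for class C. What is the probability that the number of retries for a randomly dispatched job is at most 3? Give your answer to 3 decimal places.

Conditional on each class, P(X ≤ 3): A: 0.666667; B: 0.874702; C: 0.986637.
By total probability, P(X ≤ 3) = 0.166667·0.666667 + 0.5·0.874702 + 0.333333·0.986637 = 0.877341.

0.877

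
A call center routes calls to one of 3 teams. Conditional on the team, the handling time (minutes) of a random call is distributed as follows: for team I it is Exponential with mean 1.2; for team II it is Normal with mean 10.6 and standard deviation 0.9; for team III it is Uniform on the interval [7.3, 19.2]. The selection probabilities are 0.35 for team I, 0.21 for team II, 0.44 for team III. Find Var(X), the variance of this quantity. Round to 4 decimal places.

Per component, I: μ=1.2, E[X²]=2.88; II: μ=10.6, E[X²]=113.17; III: μ=13.25, E[X²]=187.363.
E[X] = 0.35·1.2 + 0.21·10.6 + 0.44·13.25 = 8.476.
E[X²] = 0.35·2.88 + 0.21·113.17 + 0.44·187.363 = 107.214.
Var(X) = E[X²] − (E[X])² = 107.214 − 71.8426 = 35.371.

35.3710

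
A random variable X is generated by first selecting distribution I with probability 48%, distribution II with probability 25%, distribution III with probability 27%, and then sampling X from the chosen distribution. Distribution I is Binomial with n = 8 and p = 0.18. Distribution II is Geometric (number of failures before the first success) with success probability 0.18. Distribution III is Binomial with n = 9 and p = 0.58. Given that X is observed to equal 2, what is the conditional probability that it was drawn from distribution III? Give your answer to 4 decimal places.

Likelihoods P(X=2 | ·): I: 0.275795; II: 0.121032; III: 0.0279192.
Posterior ∝ prior × likelihood. Numerator for III: 0.27·0.0279192 = 0.00753819.
Normalizing constant: 0.48·0.275795 + 0.25·0.121032 + 0.27·0.0279192 = 0.170178.
P(III | observation) = 0.00753819 / 0.170178 = 0.044296.

0.0443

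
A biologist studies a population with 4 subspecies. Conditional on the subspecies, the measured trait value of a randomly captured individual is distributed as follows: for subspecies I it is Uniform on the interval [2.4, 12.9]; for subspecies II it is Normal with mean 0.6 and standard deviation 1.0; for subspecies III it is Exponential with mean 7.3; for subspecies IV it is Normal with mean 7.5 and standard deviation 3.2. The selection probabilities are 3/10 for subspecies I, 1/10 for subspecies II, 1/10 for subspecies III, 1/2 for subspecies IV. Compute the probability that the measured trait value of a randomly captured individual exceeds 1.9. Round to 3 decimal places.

Conditional on each subspecies, P(X > 1.9): I: 1; II: 0.0968005; III: 0.77084; IV: 0.959941.
By total probability, P(X > 1.9) = 0.3·1 + 0.1·0.0968005 + 0.1·0.77084 + 0.5·0.959941 = 0.866735.

0.867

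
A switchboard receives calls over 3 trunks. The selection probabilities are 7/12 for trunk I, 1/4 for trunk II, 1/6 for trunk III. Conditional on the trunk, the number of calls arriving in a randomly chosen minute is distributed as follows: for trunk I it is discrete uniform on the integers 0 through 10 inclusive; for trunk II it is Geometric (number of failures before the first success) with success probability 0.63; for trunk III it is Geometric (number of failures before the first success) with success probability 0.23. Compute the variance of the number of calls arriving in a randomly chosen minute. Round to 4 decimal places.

11.9149

Per component, I: μ=5, E[X²]=35; II: μ=0.587302, E[X²]=1.27715; III: μ=3.34783, E[X²]=25.7637.
E[X] = 0.583333·5 + 0.25·0.587302 + 0.166667·3.34783 = 3.62146.
E[X²] = 0.583333·35 + 0.25·1.27715 + 0.166667·25.7637 = 25.0299.
Var(X) = E[X²] − (E[X])² = 25.0299 − 13.115 = 11.9149.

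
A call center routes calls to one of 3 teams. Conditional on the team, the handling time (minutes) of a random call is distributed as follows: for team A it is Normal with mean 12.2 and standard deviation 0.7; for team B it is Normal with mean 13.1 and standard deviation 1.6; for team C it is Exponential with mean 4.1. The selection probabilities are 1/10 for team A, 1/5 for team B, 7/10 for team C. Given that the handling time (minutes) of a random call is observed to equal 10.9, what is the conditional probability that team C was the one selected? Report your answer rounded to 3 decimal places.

0.288

Likelihoods f(10.9 | ·): A: 0.101596; B: 0.0968827; C: 0.0170855.
Posterior ∝ prior × likelihood. Numerator for C: 0.7·0.0170855 = 0.0119599.
Normalizing constant: 0.1·0.101596 + 0.2·0.0968827 + 0.7·0.0170855 = 0.041496.
P(C | observation) = 0.0119599 / 0.041496 = 0.288218.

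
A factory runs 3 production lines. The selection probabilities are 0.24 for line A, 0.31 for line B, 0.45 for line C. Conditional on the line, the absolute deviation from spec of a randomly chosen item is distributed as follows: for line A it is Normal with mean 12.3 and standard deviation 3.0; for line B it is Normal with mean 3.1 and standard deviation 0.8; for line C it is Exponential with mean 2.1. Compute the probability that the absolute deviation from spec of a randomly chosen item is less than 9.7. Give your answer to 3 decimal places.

0.802

Conditional on each line, P(X < 9.7): A: 0.193062; B: 1; C: 0.990138.
By total probability, P(X < 9.7) = 0.24·0.193062 + 0.31·1 + 0.45·0.990138 = 0.801897.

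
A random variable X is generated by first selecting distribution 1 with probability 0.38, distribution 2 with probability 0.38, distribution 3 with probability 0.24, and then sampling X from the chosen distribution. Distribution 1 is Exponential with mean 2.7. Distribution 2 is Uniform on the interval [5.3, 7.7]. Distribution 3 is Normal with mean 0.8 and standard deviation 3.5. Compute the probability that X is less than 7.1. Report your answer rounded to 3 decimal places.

0.869

Conditional on each component, P(X < 7.1): 1: 0.927895; 2: 0.75; 3: 0.96407.
By total probability, P(X < 7.1) = 0.38·0.927895 + 0.38·0.75 + 0.24·0.96407 = 0.868977.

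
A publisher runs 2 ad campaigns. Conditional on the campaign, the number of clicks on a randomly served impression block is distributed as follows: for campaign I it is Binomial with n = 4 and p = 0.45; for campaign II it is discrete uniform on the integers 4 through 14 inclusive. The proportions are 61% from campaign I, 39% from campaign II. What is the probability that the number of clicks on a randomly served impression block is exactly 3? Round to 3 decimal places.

0.122

Conditional on each campaign, P(X = 3): I: 0.200475; II: 0.
By total probability, P(X = 3) = 0.61·0.200475 + 0.39·0 = 0.12229.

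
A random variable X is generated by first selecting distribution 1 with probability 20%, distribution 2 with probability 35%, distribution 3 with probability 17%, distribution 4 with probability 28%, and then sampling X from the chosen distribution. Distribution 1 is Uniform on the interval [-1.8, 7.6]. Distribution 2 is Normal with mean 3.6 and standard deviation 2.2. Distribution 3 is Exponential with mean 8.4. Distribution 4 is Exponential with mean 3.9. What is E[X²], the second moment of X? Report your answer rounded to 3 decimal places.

41.893

For each component E[X²] = Var + (mean)², giving 1: 15.7733; 2: 17.8; 3: 141.12; 4: 30.42.
Overall E[X²] = 0.2·15.7733 + 0.35·17.8 + 0.17·141.12 + 0.28·30.42 = 41.8927.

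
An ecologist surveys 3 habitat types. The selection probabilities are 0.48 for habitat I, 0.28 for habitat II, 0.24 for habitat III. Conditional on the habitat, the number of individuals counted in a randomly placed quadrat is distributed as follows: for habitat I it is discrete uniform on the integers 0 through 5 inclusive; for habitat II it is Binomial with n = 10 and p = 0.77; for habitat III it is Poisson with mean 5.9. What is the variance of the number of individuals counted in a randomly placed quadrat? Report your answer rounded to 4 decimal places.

8.4955

Per component, I: μ=2.5, E[X²]=9.16667; II: μ=7.7, E[X²]=61.061; III: μ=5.9, E[X²]=40.71.
E[X] = 0.48·2.5 + 0.28·7.7 + 0.24·5.9 = 4.772.
E[X²] = 0.48·9.16667 + 0.28·61.061 + 0.24·40.71 = 31.2675.
Var(X) = E[X²] − (E[X])² = 31.2675 − 22.772 = 8.4955.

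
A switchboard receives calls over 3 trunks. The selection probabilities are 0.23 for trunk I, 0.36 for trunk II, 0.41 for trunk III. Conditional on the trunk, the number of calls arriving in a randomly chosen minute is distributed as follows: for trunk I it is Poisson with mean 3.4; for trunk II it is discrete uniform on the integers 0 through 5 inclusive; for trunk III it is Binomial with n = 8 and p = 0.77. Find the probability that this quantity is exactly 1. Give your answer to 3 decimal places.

Conditional on each trunk, P(X = 1): I: 0.113469; II: 0.166667; III: 0.000209737.
By total probability, P(X = 1) = 0.23·0.113469 + 0.36·0.166667 + 0.41·0.000209737 = 0.0861839.

0.086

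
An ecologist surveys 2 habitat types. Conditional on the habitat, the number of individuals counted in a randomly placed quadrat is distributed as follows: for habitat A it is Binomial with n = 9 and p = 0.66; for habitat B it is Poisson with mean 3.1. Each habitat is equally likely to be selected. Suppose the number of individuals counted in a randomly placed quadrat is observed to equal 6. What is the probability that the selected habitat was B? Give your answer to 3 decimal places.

0.169

Likelihoods P(X=6 | ·): A: 0.272885; B: 0.0555296.
Posterior ∝ prior × likelihood. Numerator for B: 0.5·0.0555296 = 0.0277648.
Normalizing constant: 0.5·0.272885 + 0.5·0.0555296 = 0.164207.
P(B | observation) = 0.0277648 / 0.164207 = 0.169084.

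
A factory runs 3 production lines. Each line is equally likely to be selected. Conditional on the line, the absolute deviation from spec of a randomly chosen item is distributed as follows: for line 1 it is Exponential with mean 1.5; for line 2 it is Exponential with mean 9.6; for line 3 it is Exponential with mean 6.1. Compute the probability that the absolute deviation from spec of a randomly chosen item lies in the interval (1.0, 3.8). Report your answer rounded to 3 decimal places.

Conditional on each line, P(1.0 < X < 3.8): 1: 0.434023; 2: 0.227956; 3: 0.312438.
By total probability, P(1.0 < X < 3.8) = 0.333333·0.434023 + 0.333333·0.227956 + 0.333333·0.312438 = 0.324806.

0.325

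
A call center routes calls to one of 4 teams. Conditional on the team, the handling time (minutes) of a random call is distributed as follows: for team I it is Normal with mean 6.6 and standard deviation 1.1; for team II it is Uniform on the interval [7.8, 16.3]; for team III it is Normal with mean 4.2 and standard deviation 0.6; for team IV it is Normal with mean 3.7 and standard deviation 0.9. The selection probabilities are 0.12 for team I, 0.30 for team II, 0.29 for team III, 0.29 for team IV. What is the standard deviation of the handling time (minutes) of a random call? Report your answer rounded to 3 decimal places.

3.912

Per component, I: μ=6.6, E[X²]=44.77; II: μ=12.05, E[X²]=151.223; III: μ=4.2, E[X²]=18; IV: μ=3.7, E[X²]=14.5.
E[X] = 0.12·6.6 + 0.3·12.05 + 0.29·4.2 + 0.29·3.7 = 6.698.
E[X²] = 0.12·44.77 + 0.3·151.223 + 0.29·18 + 0.29·14.5 = 60.1644.
Var(X) = E[X²] − (E[X])² = 60.1644 − 44.8632 = 15.3012.
SD(X) = √15.3012 = 3.91167.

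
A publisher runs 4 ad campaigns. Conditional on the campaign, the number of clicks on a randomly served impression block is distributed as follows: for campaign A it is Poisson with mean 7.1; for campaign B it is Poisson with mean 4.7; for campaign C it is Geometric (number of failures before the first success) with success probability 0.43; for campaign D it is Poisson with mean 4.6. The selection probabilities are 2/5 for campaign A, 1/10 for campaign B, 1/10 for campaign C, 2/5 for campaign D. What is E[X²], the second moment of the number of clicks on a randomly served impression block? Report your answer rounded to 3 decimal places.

36.471

For each component E[X²] = Var + (mean)², giving A: 57.51; B: 26.79; C: 4.83991; D: 25.76.
Overall E[X²] = 0.4·57.51 + 0.1·26.79 + 0.1·4.83991 + 0.4·25.76 = 36.471.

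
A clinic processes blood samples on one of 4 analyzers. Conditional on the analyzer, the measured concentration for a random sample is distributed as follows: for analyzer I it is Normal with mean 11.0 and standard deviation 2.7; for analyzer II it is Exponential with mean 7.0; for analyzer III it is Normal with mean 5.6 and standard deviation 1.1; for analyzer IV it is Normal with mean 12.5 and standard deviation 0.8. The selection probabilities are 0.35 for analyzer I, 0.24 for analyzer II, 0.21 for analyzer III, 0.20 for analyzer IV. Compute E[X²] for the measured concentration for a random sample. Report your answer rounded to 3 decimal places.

106.639

For each component E[X²] = Var + (mean)², giving I: 128.29; II: 98; III: 32.57; IV: 156.89.
Overall E[X²] = 0.35·128.29 + 0.24·98 + 0.21·32.57 + 0.2·156.89 = 106.639.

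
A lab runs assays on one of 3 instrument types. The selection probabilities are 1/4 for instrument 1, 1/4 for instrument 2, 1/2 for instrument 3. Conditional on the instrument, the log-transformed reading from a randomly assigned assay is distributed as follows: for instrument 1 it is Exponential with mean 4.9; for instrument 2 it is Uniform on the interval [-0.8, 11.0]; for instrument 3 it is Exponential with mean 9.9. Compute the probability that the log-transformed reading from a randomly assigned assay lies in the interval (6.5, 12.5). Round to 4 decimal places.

Conditional on each instrument, P(6.5 < X < 12.5): 1: 0.187394; 2: 0.381356; 3: 0.235719.
By total probability, P(6.5 < X < 12.5) = 0.25·0.187394 + 0.25·0.381356 + 0.5·0.235719 = 0.260047.

0.2600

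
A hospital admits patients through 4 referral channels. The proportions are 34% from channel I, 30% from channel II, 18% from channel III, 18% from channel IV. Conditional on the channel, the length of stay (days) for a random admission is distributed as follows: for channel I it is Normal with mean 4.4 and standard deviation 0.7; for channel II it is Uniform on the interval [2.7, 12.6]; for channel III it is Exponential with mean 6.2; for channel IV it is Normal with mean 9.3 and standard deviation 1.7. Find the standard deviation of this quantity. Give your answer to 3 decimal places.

3.657

Per component, I: μ=4.4, E[X²]=19.85; II: μ=7.65, E[X²]=66.69; III: μ=6.2, E[X²]=76.88; IV: μ=9.3, E[X²]=89.38.
E[X] = 0.34·4.4 + 0.3·7.65 + 0.18·6.2 + 0.18·9.3 = 6.581.
E[X²] = 0.34·19.85 + 0.3·66.69 + 0.18·76.88 + 0.18·89.38 = 56.6828.
Var(X) = E[X²] − (E[X])² = 56.6828 − 43.3096 = 13.3732.
SD(X) = √13.3732 = 3.65694.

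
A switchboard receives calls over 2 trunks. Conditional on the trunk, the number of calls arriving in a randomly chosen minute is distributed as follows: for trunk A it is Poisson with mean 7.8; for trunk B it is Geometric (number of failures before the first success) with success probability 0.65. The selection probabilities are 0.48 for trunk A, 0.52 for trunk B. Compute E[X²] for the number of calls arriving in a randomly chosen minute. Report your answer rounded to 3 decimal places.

33.529

For each component E[X²] = Var + (mean)², giving A: 68.64; B: 1.11834.
Overall E[X²] = 0.48·68.64 + 0.52·1.11834 = 33.5287.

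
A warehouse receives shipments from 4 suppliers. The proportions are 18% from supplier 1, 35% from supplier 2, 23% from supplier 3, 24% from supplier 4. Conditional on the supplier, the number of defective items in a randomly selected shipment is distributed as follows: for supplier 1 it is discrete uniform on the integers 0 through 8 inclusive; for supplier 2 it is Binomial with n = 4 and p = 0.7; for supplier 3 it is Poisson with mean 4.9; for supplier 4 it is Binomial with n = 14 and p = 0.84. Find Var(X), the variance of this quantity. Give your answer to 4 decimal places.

15.4946

Per component, 1: μ=4, E[X²]=22.6667; 2: μ=2.8, E[X²]=8.68; 3: μ=4.9, E[X²]=28.91; 4: μ=11.76, E[X²]=140.179.
E[X] = 0.18·4 + 0.35·2.8 + 0.23·4.9 + 0.24·11.76 = 5.6494.
E[X²] = 0.18·22.6667 + 0.35·8.68 + 0.23·28.91 + 0.24·140.179 = 47.4103.
Var(X) = E[X²] − (E[X])² = 47.4103 − 31.9157 = 15.4946.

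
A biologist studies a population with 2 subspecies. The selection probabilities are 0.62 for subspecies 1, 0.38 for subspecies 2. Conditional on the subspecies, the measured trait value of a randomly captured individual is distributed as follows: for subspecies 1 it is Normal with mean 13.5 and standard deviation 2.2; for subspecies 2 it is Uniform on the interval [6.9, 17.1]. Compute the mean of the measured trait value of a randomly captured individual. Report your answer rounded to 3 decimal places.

Component means — 1: 13.5; 2: 12.
E[X] = 0.62·13.5 + 0.38·12 = 12.93.

12.930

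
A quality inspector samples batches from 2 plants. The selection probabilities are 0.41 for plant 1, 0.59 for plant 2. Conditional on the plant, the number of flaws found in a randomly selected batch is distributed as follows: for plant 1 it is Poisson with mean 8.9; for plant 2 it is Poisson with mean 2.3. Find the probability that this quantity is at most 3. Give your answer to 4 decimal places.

0.4810

Conditional on each plant, P(X ≤ 3): 1: 0.0227769; 2: 0.799347.
By total probability, P(X ≤ 3) = 0.41·0.0227769 + 0.59·0.799347 = 0.480953.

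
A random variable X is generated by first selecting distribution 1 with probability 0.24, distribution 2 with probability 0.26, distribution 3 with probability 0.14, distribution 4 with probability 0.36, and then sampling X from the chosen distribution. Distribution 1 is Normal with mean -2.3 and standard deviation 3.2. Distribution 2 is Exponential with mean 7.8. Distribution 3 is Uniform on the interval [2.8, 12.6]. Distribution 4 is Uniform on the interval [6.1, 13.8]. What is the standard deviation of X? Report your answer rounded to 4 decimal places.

6.6749

Per component, 1: μ=-2.3, E[X²]=15.53; 2: μ=7.8, E[X²]=121.68; 3: μ=7.7, E[X²]=67.2933; 4: μ=9.95, E[X²]=103.943.
E[X] = 0.24·-2.3 + 0.26·7.8 + 0.14·7.7 + 0.36·9.95 = 6.136.
E[X²] = 0.24·15.53 + 0.26·121.68 + 0.14·67.2933 + 0.36·103.943 = 82.2047.
Var(X) = E[X²] − (E[X])² = 82.2047 − 37.6505 = 44.5542.
SD(X) = √44.5542 = 6.67489.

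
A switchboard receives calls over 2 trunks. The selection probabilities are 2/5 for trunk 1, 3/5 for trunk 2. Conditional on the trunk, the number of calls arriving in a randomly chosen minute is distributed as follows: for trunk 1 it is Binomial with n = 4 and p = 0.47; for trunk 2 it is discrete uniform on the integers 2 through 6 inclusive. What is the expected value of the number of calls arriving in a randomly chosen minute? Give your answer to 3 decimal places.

3.152

Component means — 1: 1.88; 2: 4.
E[X] = 0.4·1.88 + 0.6·4 = 3.152.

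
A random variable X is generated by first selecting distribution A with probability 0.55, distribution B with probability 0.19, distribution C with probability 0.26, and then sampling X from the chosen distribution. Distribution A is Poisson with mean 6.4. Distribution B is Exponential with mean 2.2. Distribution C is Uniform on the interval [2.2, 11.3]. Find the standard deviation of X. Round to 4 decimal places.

3.0195

Per component, A: μ=6.4, E[X²]=47.36; B: μ=2.2, E[X²]=9.68; C: μ=6.75, E[X²]=52.4633.
E[X] = 0.55·6.4 + 0.19·2.2 + 0.26·6.75 = 5.693.
E[X²] = 0.55·47.36 + 0.19·9.68 + 0.26·52.4633 = 41.5277.
Var(X) = E[X²] − (E[X])² = 41.5277 − 32.4102 = 9.11742.
SD(X) = √9.11742 = 3.01951.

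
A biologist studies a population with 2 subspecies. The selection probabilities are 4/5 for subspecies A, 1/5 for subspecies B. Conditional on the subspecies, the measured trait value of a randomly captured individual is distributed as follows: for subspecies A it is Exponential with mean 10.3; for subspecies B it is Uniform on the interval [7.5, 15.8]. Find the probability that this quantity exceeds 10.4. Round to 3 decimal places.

Conditional on each subspecies, P(X > 10.4): A: 0.364325; B: 0.650602.
By total probability, P(X > 10.4) = 0.8·0.364325 + 0.2·0.650602 = 0.421581.

0.422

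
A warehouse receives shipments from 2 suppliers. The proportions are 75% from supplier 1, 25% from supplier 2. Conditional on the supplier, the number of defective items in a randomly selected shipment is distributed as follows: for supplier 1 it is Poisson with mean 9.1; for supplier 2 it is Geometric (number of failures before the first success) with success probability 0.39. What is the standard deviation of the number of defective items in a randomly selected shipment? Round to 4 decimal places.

Per component, 1: μ=9.1, E[X²]=91.91; 2: μ=1.5641, E[X²]=6.45694.
E[X] = 0.75·9.1 + 0.25·1.5641 = 7.21603.
E[X²] = 0.75·91.91 + 0.25·6.45694 = 70.5467.
Var(X) = E[X²] − (E[X])² = 70.5467 − 52.071 = 18.4757.
SD(X) = √18.4757 = 4.29834.

4.2983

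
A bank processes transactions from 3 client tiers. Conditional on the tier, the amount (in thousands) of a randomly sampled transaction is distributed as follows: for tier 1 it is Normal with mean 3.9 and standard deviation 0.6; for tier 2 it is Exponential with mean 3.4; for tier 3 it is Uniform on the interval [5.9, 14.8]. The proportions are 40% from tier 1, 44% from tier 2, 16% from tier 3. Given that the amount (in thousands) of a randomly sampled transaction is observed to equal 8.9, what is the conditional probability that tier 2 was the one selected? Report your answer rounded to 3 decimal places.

Likelihoods f(8.9 | ·): 1: 5.53464e-16; 2: 0.021463; 3: 0.11236.
Posterior ∝ prior × likelihood. Numerator for 2: 0.44·0.021463 = 0.00944374.
Normalizing constant: 0.4·5.53464e-16 + 0.44·0.021463 + 0.16·0.11236 = 0.0274213.
P(2 | observation) = 0.00944374 / 0.0274213 = 0.344395.

0.344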